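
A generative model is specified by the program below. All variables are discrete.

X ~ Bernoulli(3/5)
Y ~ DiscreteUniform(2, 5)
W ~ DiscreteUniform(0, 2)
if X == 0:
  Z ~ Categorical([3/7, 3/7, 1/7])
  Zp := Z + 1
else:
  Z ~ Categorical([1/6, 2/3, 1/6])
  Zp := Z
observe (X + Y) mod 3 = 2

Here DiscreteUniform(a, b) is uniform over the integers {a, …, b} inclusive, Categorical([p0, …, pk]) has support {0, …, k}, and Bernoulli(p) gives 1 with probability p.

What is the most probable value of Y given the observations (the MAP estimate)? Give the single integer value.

Enumerate traces; 27 have nonzero weight after conditioning:
  (X=0, Y=2, W=0, Z=0) weight 1/70
  (X=0, Y=2, W=0, Z=1) weight 1/70
  (X=0, Y=2, W=0, Z=2) weight 1/210
  (X=0, Y=2, W=1, Z=0) weight 1/70
  (X=0, Y=2, W=1, Z=1) weight 1/70
  (X=0, Y=2, W=1, Z=2) weight 1/210
  (X=0, Y=2, W=2, Z=0) weight 1/70
  (X=0, Y=2, W=2, Z=1) weight 1/70
  (X=0, Y=5, W=0, Z=0) weight 1/70
  (X=1, Y=4, W=0, Z=0) weight 1/120
  … 17 more
Group by Y:
  weight(Y=2) = 1/10
  weight(Y=4) = 3/20
  weight(Y=5) = 1/10
Total weight = 1/10 + 3/20 + 1/10 = 7/20
P(Y=2 | obs) = 1/10 / 7/20 = 2/7
P(Y=4 | obs) = 3/20 / 7/20 = 3/7
P(Y=5 | obs) = 1/10 / 7/20 = 2/7
argmax = 4

argmax_v P(Y = v | obs) = 4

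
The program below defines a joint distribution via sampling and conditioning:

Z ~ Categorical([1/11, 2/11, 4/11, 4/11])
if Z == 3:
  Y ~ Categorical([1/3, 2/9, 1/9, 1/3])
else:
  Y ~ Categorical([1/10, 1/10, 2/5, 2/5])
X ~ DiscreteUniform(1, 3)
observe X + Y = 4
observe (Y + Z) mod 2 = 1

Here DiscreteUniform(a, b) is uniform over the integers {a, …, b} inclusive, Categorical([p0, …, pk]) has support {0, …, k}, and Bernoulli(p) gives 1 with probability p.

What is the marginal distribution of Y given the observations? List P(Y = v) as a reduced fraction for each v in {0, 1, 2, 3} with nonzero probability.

P(Y=1) = 45/337, P(Y=2) = 112/337, P(Y=3) = 180/337

Enumerate traces; 6 have nonzero weight after conditioning:
  (Z=0, Y=1, X=3) weight 1/330
  (Z=0, Y=3, X=1) weight 2/165
  (Z=1, Y=2, X=2) weight 4/165
  (Z=2, Y=1, X=3) weight 2/165
  (Z=2, Y=3, X=1) weight 8/165
  (Z=3, Y=2, X=2) weight 4/297
Group by Y:
  weight(Y=1) = 1/66
  weight(Y=2) = 56/1485
  weight(Y=3) = 2/33
Total weight = 1/66 + 56/1485 + 2/33 = 337/2970
P(Y=1 | obs) = 1/66 / 337/2970 = 45/337
P(Y=2 | obs) = 56/1485 / 337/2970 = 112/337
P(Y=3 | obs) = 2/33 / 337/2970 = 180/337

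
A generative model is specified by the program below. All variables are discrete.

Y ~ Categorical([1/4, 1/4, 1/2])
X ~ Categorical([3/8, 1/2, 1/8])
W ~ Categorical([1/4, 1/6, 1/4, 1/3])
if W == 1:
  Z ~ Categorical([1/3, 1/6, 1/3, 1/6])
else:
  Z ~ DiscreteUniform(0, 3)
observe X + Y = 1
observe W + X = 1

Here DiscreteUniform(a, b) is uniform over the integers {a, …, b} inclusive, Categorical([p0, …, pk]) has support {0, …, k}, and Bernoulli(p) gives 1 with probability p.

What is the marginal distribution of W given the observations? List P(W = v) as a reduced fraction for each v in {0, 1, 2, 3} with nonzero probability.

Enumerate traces; 8 have nonzero weight after conditioning:
  (Y=0, X=1, W=0, Z=0) weight 1/128
  (Y=0, X=1, W=0, Z=1) weight 1/128
  (Y=0, X=1, W=0, Z=2) weight 1/128
  (Y=0, X=1, W=0, Z=3) weight 1/128
  (Y=1, X=0, W=1, Z=0) weight 1/192
  (Y=1, X=0, W=1, Z=1) weight 1/384
  (Y=1, X=0, W=1, Z=2) weight 1/192
  (Y=1, X=0, W=1, Z=3) weight 1/384
Group by W:
  weight(W=0) = 1/32
  weight(W=1) = 1/64
Total weight = 1/32 + 1/64 = 3/64
P(W=0 | obs) = 1/32 / 3/64 = 2/3
P(W=1 | obs) = 1/64 / 3/64 = 1/3

P(W=0) = 2/3, P(W=1) = 1/3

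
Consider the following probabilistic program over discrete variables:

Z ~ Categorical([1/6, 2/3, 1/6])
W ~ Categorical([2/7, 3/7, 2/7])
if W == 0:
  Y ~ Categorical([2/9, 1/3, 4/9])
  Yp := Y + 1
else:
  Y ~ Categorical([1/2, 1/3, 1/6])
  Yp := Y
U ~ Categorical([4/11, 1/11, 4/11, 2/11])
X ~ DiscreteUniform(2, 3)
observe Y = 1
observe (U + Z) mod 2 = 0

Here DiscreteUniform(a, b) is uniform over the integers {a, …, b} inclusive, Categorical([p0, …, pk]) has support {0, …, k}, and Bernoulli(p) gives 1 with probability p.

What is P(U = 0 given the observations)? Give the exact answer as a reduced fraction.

P(U = 0 | obs) = 2/7

Enumerate traces; 36 have nonzero weight after conditioning:
  (Z=0, W=0, Y=1, U=0, X=2) weight 2/693
  (Z=0, W=0, Y=1, U=0, X=3) weight 2/693
  (Z=0, W=0, Y=1, U=2, X=2) weight 2/693
  (Z=0, W=0, Y=1, U=2, X=3) weight 2/693
  (Z=0, W=1, Y=1, U=0, X=2) weight 1/231
  (Z=0, W=1, Y=1, U=0, X=3) weight 1/231
  (Z=0, W=1, Y=1, U=2, X=2) weight 1/231
  (Z=0, W=1, Y=1, U=2, X=3) weight 1/231
  (Z=1, W=0, Y=1, U=1, X=2) weight 2/693
  (Z=1, W=0, Y=1, U=3, X=2) weight 4/693
  … 26 more
Group by U:
  weight(U=0) = 4/99
  weight(U=1) = 2/99
  weight(U=2) = 4/99
  weight(U=3) = 4/99
Total weight = 4/99 + 2/99 + 4/99 + 4/99 = 14/99
P(U=0 | obs) = 4/99 / 14/99 = 2/7
P(U=1 | obs) = 2/99 / 14/99 = 1/7
P(U=2 | obs) = 4/99 / 14/99 = 2/7
P(U=3 | obs) = 4/99 / 14/99 = 2/7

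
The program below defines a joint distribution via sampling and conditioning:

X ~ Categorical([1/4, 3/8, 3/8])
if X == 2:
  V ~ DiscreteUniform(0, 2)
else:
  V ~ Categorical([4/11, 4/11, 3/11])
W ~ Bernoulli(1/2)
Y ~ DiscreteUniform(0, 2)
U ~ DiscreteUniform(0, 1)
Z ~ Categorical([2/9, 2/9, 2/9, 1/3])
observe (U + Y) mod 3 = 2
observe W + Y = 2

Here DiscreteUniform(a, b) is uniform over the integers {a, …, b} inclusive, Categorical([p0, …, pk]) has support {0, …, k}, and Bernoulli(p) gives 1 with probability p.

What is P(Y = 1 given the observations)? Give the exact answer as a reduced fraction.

P(Y = 1 | obs) = 1/2

Enumerate traces; 72 have nonzero weight after conditioning:
  (X=0, V=0, W=0, Y=2, U=0, Z=0) weight 1/594
  (X=0, V=0, W=0, Y=2, U=0, Z=1) weight 1/594
  (X=0, V=0, W=0, Y=2, U=0, Z=2) weight 1/594
  (X=0, V=0, W=0, Y=2, U=0, Z=3) weight 1/396
  (X=0, V=0, W=1, Y=1, U=1, Z=0) weight 1/594
  (X=0, V=0, W=1, Y=1, U=1, Z=1) weight 1/594
  (X=0, V=0, W=1, Y=1, U=1, Z=2) weight 1/594
  (X=0, V=0, W=1, Y=1, U=1, Z=3) weight 1/396
  … 64 more
Group by Y:
  weight(Y=1) = 1/12
  weight(Y=2) = 1/12
Total weight = 1/12 + 1/12 = 1/6
P(Y=1 | obs) = 1/12 / 1/6 = 1/2
P(Y=2 | obs) = 1/12 / 1/6 = 1/2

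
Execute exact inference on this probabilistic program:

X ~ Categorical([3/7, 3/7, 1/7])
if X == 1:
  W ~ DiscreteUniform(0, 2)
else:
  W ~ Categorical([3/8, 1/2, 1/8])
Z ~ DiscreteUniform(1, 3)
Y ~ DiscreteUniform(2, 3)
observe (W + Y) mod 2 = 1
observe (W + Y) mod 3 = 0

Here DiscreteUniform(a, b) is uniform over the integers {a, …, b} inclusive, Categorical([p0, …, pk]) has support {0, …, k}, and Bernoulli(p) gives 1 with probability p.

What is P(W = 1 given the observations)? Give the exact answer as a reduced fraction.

P(W = 1 | obs) = 6/11

Enumerate traces; 18 have nonzero weight after conditioning:
  (X=0, W=0, Z=1, Y=3) weight 3/112
  (X=0, W=0, Z=2, Y=3) weight 3/112
  (X=0, W=0, Z=3, Y=3) weight 3/112
  (X=0, W=1, Z=1, Y=2) weight 1/28
  (X=0, W=1, Z=2, Y=2) weight 1/28
  (X=0, W=1, Z=3, Y=2) weight 1/28
  (X=1, W=0, Z=1, Y=3) weight 1/42
  (X=1, W=0, Z=2, Y=3) weight 1/42
  … 10 more
Group by W:
  weight(W=0) = 5/28
  weight(W=1) = 3/14
Total weight = 5/28 + 3/14 = 11/28
P(W=0 | obs) = 5/28 / 11/28 = 5/11
P(W=1 | obs) = 3/14 / 11/28 = 6/11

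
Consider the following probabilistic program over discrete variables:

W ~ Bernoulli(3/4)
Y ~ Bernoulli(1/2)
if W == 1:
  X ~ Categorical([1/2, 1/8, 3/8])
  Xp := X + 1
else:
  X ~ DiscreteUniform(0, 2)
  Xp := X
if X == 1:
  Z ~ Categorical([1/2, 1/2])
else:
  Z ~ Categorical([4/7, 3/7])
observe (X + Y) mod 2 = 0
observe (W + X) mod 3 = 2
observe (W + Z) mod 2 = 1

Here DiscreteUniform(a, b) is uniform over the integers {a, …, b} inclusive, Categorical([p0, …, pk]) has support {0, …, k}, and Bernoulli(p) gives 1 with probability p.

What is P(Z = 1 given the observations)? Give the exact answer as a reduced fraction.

P(Z = 1 | obs) = 16/37

Enumerate traces; 2 have nonzero weight after conditioning:
  (W=0, Y=0, X=2, Z=1) weight 1/56
  (W=1, Y=1, X=1, Z=0) weight 3/128
Group by Z:
  weight(Z=0) = 3/128
  weight(Z=1) = 1/56
Total weight = 3/128 + 1/56 = 37/896
P(Z=0 | obs) = 3/128 / 37/896 = 21/37
P(Z=1 | obs) = 1/56 / 37/896 = 16/37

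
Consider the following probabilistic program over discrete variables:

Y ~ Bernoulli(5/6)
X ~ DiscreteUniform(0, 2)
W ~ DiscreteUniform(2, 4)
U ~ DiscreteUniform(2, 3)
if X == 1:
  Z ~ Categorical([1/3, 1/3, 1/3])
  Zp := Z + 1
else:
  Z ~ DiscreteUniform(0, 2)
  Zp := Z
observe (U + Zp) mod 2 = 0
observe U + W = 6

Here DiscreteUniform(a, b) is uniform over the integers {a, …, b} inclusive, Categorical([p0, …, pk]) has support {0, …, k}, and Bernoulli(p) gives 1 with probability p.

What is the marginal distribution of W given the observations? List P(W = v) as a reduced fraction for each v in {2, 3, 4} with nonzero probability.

Enumerate traces; 18 have nonzero weight after conditioning:
  (Y=0, X=0, W=3, U=3, Z=1) weight 1/324
  (Y=0, X=0, W=4, U=2, Z=0) weight 1/324
  (Y=0, X=0, W=4, U=2, Z=2) weight 1/324
  (Y=0, X=1, W=3, U=3, Z=0) weight 1/324
  (Y=0, X=1, W=3, U=3, Z=2) weight 1/324
  (Y=0, X=1, W=4, U=2, Z=1) weight 1/324
  (Y=0, X=2, W=3, U=3, Z=1) weight 1/324
  (Y=0, X=2, W=4, U=2, Z=0) weight 1/324
  … 10 more
Group by W:
  weight(W=3) = 2/27
  weight(W=4) = 5/54
Total weight = 2/27 + 5/54 = 1/6
P(W=3 | obs) = 2/27 / 1/6 = 4/9
P(W=4 | obs) = 5/54 / 1/6 = 5/9

P(W=3) = 4/9, P(W=4) = 5/9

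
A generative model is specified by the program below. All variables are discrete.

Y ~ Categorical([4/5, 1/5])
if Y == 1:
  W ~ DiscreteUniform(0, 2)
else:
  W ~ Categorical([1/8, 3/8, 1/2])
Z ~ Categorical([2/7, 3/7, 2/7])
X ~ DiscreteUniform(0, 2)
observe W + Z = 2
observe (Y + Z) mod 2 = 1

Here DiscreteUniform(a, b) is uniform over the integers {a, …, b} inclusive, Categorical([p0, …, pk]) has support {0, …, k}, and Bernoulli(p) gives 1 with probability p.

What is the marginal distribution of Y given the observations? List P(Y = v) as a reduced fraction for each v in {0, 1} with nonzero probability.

P(Y=0) = 27/35, P(Y=1) = 8/35

Enumerate traces; 9 have nonzero weight after conditioning:
  (Y=0, W=1, Z=1, X=0) weight 3/70
  (Y=0, W=1, Z=1, X=1) weight 3/70
  (Y=0, W=1, Z=1, X=2) weight 3/70
  (Y=1, W=0, Z=2, X=0) weight 2/315
  (Y=1, W=0, Z=2, X=1) weight 2/315
  (Y=1, W=0, Z=2, X=2) weight 2/315
  (Y=1, W=2, Z=0, X=0) weight 2/315
  (Y=1, W=2, Z=0, X=1) weight 2/315
  … 1 more
Group by Y:
  weight(Y=0) = 9/70
  weight(Y=1) = 4/105
Total weight = 9/70 + 4/105 = 1/6
P(Y=0 | obs) = 9/70 / 1/6 = 27/35
P(Y=1 | obs) = 4/105 / 1/6 = 8/35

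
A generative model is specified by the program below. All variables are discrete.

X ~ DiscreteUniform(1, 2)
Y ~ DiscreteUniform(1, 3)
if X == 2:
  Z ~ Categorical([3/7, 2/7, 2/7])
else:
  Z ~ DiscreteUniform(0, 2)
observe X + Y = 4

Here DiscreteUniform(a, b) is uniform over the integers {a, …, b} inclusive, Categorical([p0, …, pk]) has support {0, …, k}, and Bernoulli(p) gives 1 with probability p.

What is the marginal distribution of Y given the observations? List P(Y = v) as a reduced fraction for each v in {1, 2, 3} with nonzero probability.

P(Y=2) = 1/2, P(Y=3) = 1/2

Enumerate traces; 6 have nonzero weight after conditioning:
  (X=1, Y=3, Z=0) weight 1/18
  (X=1, Y=3, Z=1) weight 1/18
  (X=1, Y=3, Z=2) weight 1/18
  (X=2, Y=2, Z=0) weight 1/14
  (X=2, Y=2, Z=1) weight 1/21
  (X=2, Y=2, Z=2) weight 1/21
Group by Y:
  weight(Y=2) = 1/6
  weight(Y=3) = 1/6
Total weight = 1/6 + 1/6 = 1/3
P(Y=2 | obs) = 1/6 / 1/3 = 1/2
P(Y=3 | obs) = 1/6 / 1/3 = 1/2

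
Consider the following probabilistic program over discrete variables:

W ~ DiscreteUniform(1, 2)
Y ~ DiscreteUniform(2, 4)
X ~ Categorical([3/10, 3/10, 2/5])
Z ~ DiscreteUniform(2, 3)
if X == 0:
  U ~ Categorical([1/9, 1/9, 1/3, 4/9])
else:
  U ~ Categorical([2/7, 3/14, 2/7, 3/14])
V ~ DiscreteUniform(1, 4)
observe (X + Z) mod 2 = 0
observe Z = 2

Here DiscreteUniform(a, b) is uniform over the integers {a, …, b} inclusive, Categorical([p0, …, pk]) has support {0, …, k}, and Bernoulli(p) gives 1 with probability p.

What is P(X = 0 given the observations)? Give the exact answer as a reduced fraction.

P(X = 0 | obs) = 3/7

Enumerate traces; 192 have nonzero weight after conditioning:
  (W=1, Y=2, X=0, Z=2, U=0, V=1) weight 1/1440
  (W=1, Y=2, X=0, Z=2, U=0, V=2) weight 1/1440
  (W=1, Y=2, X=0, Z=2, U=0, V=3) weight 1/1440
  (W=1, Y=2, X=0, Z=2, U=0, V=4) weight 1/1440
  (W=1, Y=2, X=0, Z=2, U=1, V=1) weight 1/1440
  (W=1, Y=2, X=0, Z=2, U=1, V=2) weight 1/1440
  (W=1, Y=2, X=0, Z=2, U=1, V=3) weight 1/1440
  (W=1, Y=2, X=0, Z=2, U=1, V=4) weight 1/1440
  (W=1, Y=2, X=2, Z=2, U=0, V=1) weight 1/420
  … 183 more
Group by X:
  weight(X=0) = 3/20
  weight(X=2) = 1/5
Total weight = 3/20 + 1/5 = 7/20
P(X=0 | obs) = 3/20 / 7/20 = 3/7
P(X=2 | obs) = 1/5 / 7/20 = 4/7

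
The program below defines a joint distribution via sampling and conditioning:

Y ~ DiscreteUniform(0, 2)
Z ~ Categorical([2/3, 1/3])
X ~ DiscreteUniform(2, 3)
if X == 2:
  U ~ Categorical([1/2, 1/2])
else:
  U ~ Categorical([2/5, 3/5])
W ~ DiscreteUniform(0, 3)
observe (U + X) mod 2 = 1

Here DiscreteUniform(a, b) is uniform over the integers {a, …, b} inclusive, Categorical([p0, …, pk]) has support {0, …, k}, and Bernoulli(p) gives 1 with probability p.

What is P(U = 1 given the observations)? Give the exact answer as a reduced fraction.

P(U = 1 | obs) = 5/9

Enumerate traces; 48 have nonzero weight after conditioning:
  (Y=0, Z=0, X=2, U=1, W=0) weight 1/72
  (Y=0, Z=0, X=2, U=1, W=1) weight 1/72
  (Y=0, Z=0, X=2, U=1, W=2) weight 1/72
  (Y=0, Z=0, X=2, U=1, W=3) weight 1/72
  (Y=0, Z=0, X=3, U=0, W=0) weight 1/90
  (Y=0, Z=0, X=3, U=0, W=1) weight 1/90
  (Y=0, Z=0, X=3, U=0, W=2) weight 1/90
  (Y=0, Z=0, X=3, U=0, W=3) weight 1/90
  … 40 more
Group by U:
  weight(U=0) = 1/5
  weight(U=1) = 1/4
Total weight = 1/5 + 1/4 = 9/20
P(U=0 | obs) = 1/5 / 9/20 = 4/9
P(U=1 | obs) = 1/4 / 9/20 = 5/9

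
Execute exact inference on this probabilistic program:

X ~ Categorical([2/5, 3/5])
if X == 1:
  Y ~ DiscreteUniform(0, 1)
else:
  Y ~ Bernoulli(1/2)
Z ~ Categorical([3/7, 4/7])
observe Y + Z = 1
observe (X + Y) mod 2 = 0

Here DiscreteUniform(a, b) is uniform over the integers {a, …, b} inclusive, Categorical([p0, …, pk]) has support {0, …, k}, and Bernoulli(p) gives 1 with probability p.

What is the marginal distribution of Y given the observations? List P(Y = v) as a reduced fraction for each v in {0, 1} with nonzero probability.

P(Y=0) = 8/17, P(Y=1) = 9/17

Enumerate traces; 2 have nonzero weight after conditioning:
  (X=0, Y=0, Z=1) weight 4/35
  (X=1, Y=1, Z=0) weight 9/70
Group by Y:
  weight(Y=0) = 4/35
  weight(Y=1) = 9/70
Total weight = 4/35 + 9/70 = 17/70
P(Y=0 | obs) = 4/35 / 17/70 = 8/17
P(Y=1 | obs) = 9/70 / 17/70 = 9/17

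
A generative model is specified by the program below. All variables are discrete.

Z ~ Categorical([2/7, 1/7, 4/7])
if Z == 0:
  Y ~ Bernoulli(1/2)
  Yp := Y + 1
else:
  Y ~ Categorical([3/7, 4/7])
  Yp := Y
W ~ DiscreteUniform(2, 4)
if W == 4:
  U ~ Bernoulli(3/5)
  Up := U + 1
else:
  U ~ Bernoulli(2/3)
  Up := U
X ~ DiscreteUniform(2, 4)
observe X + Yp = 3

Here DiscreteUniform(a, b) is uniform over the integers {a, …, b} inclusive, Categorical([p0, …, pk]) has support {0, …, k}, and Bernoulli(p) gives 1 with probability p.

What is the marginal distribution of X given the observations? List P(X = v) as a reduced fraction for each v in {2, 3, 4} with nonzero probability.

P(X=2) = 9/14, P(X=3) = 5/14

Enumerate traces; 30 have nonzero weight after conditioning:
  (Z=0, Y=0, W=2, U=0, X=2) weight 1/189
  (Z=0, Y=0, W=2, U=1, X=2) weight 2/189
  (Z=0, Y=0, W=3, U=0, X=2) weight 1/189
  (Z=0, Y=0, W=3, U=1, X=2) weight 2/189
  (Z=0, Y=0, W=4, U=0, X=2) weight 2/315
  (Z=0, Y=0, W=4, U=1, X=2) weight 1/105
  (Z=1, Y=0, W=2, U=0, X=3) weight 1/441
  (Z=1, Y=0, W=2, U=1, X=3) weight 2/441
  … 22 more
Group by X:
  weight(X=2) = 9/49
  weight(X=3) = 5/49
Total weight = 9/49 + 5/49 = 2/7
P(X=2 | obs) = 9/49 / 2/7 = 9/14
P(X=3 | obs) = 5/49 / 2/7 = 5/14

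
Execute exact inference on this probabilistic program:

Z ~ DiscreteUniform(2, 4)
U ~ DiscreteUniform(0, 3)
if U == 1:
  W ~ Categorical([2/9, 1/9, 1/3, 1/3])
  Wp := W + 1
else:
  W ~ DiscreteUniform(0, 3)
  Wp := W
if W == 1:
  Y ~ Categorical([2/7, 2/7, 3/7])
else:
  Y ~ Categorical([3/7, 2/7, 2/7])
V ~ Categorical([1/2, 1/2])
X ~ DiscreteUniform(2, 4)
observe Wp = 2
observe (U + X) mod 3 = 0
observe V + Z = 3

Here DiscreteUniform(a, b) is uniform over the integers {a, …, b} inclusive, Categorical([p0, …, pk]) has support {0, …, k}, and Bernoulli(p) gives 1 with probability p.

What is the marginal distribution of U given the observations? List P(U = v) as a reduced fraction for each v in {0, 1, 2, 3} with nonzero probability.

P(U=0) = 9/31, P(U=1) = 4/31, P(U=2) = 9/31, P(U=3) = 9/31

Enumerate traces; 24 have nonzero weight after conditioning:
  (Z=2, U=0, W=2, Y=0, V=1, X=3) weight 1/672
  (Z=2, U=0, W=2, Y=1, V=1, X=3) weight 1/1008
  (Z=2, U=0, W=2, Y=2, V=1, X=3) weight 1/1008
  (Z=2, U=1, W=1, Y=0, V=1, X=2) weight 1/2268
  (Z=2, U=1, W=1, Y=1, V=1, X=2) weight 1/2268
  (Z=2, U=1, W=1, Y=2, V=1, X=2) weight 1/1512
  (Z=2, U=2, W=2, Y=0, V=1, X=4) weight 1/672
  (Z=2, U=2, W=2, Y=1, V=1, X=4) weight 1/1008
  (Z=2, U=3, W=2, Y=0, V=1, X=3) weight 1/672
  … 15 more
Group by U:
  weight(U=0) = 1/144
  weight(U=1) = 1/324
  weight(U=2) = 1/144
  weight(U=3) = 1/144
Total weight = 1/144 + 1/324 + 1/144 + 1/144 = 31/1296
P(U=0 | obs) = 1/144 / 31/1296 = 9/31
P(U=1 | obs) = 1/324 / 31/1296 = 4/31
P(U=2 | obs) = 1/144 / 31/1296 = 9/31
P(U=3 | obs) = 1/144 / 31/1296 = 9/31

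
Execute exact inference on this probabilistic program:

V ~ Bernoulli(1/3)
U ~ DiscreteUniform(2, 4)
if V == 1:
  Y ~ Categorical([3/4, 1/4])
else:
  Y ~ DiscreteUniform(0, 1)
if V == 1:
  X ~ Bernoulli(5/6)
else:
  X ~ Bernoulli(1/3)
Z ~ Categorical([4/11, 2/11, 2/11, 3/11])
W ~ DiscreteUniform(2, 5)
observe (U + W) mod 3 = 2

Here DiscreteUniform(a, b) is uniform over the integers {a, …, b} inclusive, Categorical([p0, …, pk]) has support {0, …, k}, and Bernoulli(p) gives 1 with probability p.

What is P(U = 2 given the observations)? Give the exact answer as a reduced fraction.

Enumerate traces; 128 have nonzero weight after conditioning:
  (V=0, U=2, Y=0, X=0, Z=0, W=3) weight 2/297
  (V=0, U=2, Y=0, X=0, Z=1, W=3) weight 1/297
  (V=0, U=2, Y=0, X=0, Z=2, W=3) weight 1/297
  (V=0, U=2, Y=0, X=0, Z=3, W=3) weight 1/198
  (V=0, U=2, Y=0, X=1, Z=0, W=3) weight 1/297
  (V=0, U=2, Y=0, X=1, Z=1, W=3) weight 1/594
  (V=0, U=2, Y=0, X=1, Z=2, W=3) weight 1/594
  (V=0, U=2, Y=0, X=1, Z=3, W=3) weight 1/396
  (V=0, U=3, Y=0, X=0, Z=0, W=2) weight 2/297
  (V=0, U=4, Y=0, X=0, Z=0, W=4) weight 2/297
  … 118 more
Group by U:
  weight(U=2) = 1/12
  weight(U=3) = 1/6
  weight(U=4) = 1/12
Total weight = 1/12 + 1/6 + 1/12 = 1/3
P(U=2 | obs) = 1/12 / 1/3 = 1/4
P(U=3 | obs) = 1/6 / 1/3 = 1/2
P(U=4 | obs) = 1/12 / 1/3 = 1/4

P(U = 2 | obs) = 1/4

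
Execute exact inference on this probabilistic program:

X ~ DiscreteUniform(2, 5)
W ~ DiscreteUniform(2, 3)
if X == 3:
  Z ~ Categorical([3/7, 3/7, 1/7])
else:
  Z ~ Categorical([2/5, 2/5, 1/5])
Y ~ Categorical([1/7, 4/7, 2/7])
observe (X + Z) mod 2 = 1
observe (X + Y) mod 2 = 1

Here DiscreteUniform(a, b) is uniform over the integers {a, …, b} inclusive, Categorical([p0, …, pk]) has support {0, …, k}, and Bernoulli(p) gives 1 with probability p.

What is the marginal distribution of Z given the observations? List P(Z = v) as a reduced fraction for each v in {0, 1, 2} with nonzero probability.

Enumerate traces; 20 have nonzero weight after conditioning:
  (X=2, W=2, Z=1, Y=1) weight 1/35
  (X=2, W=3, Z=1, Y=1) weight 1/35
  (X=3, W=2, Z=0, Y=0) weight 3/392
  (X=3, W=2, Z=0, Y=2) weight 3/196
  (X=3, W=2, Z=2, Y=0) weight 1/392
  (X=3, W=2, Z=2, Y=2) weight 1/196
  (X=3, W=3, Z=0, Y=0) weight 3/392
  (X=3, W=3, Z=0, Y=2) weight 3/196
  … 12 more
Group by Z:
  weight(Z=0) = 87/980
  weight(Z=1) = 4/35
  weight(Z=2) = 9/245
Total weight = 87/980 + 4/35 + 9/245 = 47/196
P(Z=0 | obs) = 87/980 / 47/196 = 87/235
P(Z=1 | obs) = 4/35 / 47/196 = 112/235
P(Z=2 | obs) = 9/245 / 47/196 = 36/235

P(Z=0) = 87/235, P(Z=1) = 112/235, P(Z=2) = 36/235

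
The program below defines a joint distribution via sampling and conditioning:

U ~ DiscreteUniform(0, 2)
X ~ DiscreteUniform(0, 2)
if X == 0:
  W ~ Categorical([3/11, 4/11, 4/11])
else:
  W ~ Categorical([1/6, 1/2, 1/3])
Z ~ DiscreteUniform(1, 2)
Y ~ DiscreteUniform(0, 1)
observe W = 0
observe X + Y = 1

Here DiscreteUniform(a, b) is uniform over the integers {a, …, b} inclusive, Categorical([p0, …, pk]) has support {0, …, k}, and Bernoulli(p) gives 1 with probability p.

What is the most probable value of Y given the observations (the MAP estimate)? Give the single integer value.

Enumerate traces; 12 have nonzero weight after conditioning:
  (U=0, X=0, W=0, Z=1, Y=1) weight 1/132
  (U=0, X=0, W=0, Z=2, Y=1) weight 1/132
  (U=0, X=1, W=0, Z=1, Y=0) weight 1/216
  (U=0, X=1, W=0, Z=2, Y=0) weight 1/216
  (U=1, X=0, W=0, Z=1, Y=1) weight 1/132
  (U=1, X=0, W=0, Z=2, Y=1) weight 1/132
  (U=1, X=1, W=0, Z=1, Y=0) weight 1/216
  (U=1, X=1, W=0, Z=2, Y=0) weight 1/216
  … 4 more
Group by Y:
  weight(Y=0) = 1/36
  weight(Y=1) = 1/22
Total weight = 1/36 + 1/22 = 29/396
P(Y=0 | obs) = 1/36 / 29/396 = 11/29
P(Y=1 | obs) = 1/22 / 29/396 = 18/29
argmax = 1

argmax_v P(Y = v | obs) = 1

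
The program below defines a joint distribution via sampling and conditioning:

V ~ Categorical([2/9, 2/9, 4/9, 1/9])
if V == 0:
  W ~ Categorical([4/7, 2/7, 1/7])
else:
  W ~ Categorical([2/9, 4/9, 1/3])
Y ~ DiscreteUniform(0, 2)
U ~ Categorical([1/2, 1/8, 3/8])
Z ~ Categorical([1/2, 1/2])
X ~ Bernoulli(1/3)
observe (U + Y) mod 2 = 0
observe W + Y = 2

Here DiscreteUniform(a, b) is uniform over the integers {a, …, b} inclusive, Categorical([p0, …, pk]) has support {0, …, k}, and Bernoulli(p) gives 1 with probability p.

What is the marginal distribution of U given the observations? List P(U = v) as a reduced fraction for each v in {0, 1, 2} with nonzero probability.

P(U=0) = 1340/2577, P(U=1) = 232/2577, P(U=2) = 335/859

Enumerate traces; 80 have nonzero weight after conditioning:
  (V=0, W=0, Y=2, U=0, Z=0, X=0) weight 4/567
  (V=0, W=0, Y=2, U=0, Z=0, X=1) weight 2/567
  (V=0, W=0, Y=2, U=0, Z=1, X=0) weight 4/567
  (V=0, W=0, Y=2, U=0, Z=1, X=1) weight 2/567
  (V=0, W=0, Y=2, U=2, Z=0, X=0) weight 1/189
  (V=0, W=0, Y=2, U=2, Z=0, X=1) weight 1/378
  (V=0, W=0, Y=2, U=2, Z=1, X=0) weight 1/189
  (V=0, W=0, Y=2, U=2, Z=1, X=1) weight 1/378
  (V=0, W=1, Y=1, U=1, Z=0, X=0) weight 1/1134
  … 71 more
Group by U:
  weight(U=0) = 335/3402
  weight(U=1) = 29/1701
  weight(U=2) = 335/4536
Total weight = 335/3402 + 29/1701 + 335/4536 = 859/4536
P(U=0 | obs) = 335/3402 / 859/4536 = 1340/2577
P(U=1 | obs) = 29/1701 / 859/4536 = 232/2577
P(U=2 | obs) = 335/4536 / 859/4536 = 335/859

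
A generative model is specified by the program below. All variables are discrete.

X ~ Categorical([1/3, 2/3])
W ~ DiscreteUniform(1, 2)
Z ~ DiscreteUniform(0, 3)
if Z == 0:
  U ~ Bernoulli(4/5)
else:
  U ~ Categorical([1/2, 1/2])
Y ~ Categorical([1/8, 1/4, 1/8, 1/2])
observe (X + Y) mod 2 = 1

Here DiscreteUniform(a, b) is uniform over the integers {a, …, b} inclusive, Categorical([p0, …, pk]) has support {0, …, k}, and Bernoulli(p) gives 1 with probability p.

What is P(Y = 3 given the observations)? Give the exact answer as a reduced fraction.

P(Y = 3 | obs) = 2/5

Enumerate traces; 64 have nonzero weight after conditioning:
  (X=0, W=1, Z=0, U=0, Y=1) weight 1/480
  (X=0, W=1, Z=0, U=0, Y=3) weight 1/240
  (X=0, W=1, Z=0, U=1, Y=1) weight 1/120
  (X=0, W=1, Z=0, U=1, Y=3) weight 1/60
  (X=0, W=1, Z=1, U=0, Y=1) weight 1/192
  (X=0, W=1, Z=1, U=0, Y=3) weight 1/96
  (X=0, W=1, Z=1, U=1, Y=1) weight 1/192
  (X=0, W=1, Z=1, U=1, Y=3) weight 1/96
  (X=1, W=1, Z=0, U=0, Y=0) weight 1/480
  (X=1, W=1, Z=0, U=0, Y=2) weight 1/480
  … 54 more
Group by Y:
  weight(Y=0) = 1/12
  weight(Y=1) = 1/12
  weight(Y=2) = 1/12
  weight(Y=3) = 1/6
Total weight = 1/12 + 1/12 + 1/12 + 1/6 = 5/12
P(Y=0 | obs) = 1/12 / 5/12 = 1/5
P(Y=1 | obs) = 1/12 / 5/12 = 1/5
P(Y=2 | obs) = 1/12 / 5/12 = 1/5
P(Y=3 | obs) = 1/6 / 5/12 = 2/5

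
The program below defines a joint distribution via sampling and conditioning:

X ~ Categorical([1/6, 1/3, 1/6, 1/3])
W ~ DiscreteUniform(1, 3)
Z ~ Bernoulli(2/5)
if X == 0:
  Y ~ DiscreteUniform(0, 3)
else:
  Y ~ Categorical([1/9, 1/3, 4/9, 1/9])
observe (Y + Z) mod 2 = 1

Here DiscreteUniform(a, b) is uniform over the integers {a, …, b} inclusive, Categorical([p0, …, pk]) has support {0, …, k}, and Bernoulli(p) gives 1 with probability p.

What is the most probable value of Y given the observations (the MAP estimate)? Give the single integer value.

argmax_v P(Y = v | obs) = 1

Enumerate traces; 48 have nonzero weight after conditioning:
  (X=0, W=1, Z=0, Y=1) weight 1/120
  (X=0, W=1, Z=0, Y=3) weight 1/120
  (X=0, W=1, Z=1, Y=0) weight 1/180
  (X=0, W=1, Z=1, Y=2) weight 1/180
  (X=0, W=2, Z=0, Y=1) weight 1/120
  (X=0, W=2, Z=0, Y=3) weight 1/120
  (X=0, W=2, Z=1, Y=0) weight 1/180
  (X=0, W=2, Z=1, Y=2) weight 1/180
  … 40 more
Group by Y:
  weight(Y=0) = 29/540
  weight(Y=1) = 23/120
  weight(Y=2) = 89/540
  weight(Y=3) = 29/360
Total weight = 29/540 + 23/120 + 89/540 + 29/360 = 53/108
P(Y=0 | obs) = 29/540 / 53/108 = 29/265
P(Y=1 | obs) = 23/120 / 53/108 = 207/530
P(Y=2 | obs) = 89/540 / 53/108 = 89/265
P(Y=3 | obs) = 29/360 / 53/108 = 87/530
argmax = 1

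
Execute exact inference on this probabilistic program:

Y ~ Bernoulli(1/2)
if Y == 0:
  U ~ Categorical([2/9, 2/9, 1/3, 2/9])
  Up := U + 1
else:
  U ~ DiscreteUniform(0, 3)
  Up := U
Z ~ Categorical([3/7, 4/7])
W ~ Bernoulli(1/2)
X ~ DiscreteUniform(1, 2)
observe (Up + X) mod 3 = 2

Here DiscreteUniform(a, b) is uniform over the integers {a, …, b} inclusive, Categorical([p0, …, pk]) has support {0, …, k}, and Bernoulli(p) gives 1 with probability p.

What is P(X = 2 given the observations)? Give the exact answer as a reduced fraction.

Enumerate traces; 24 have nonzero weight after conditioning:
  (Y=0, U=0, Z=0, W=0, X=1) weight 1/84
  (Y=0, U=0, Z=0, W=1, X=1) weight 1/84
  (Y=0, U=0, Z=1, W=0, X=1) weight 1/63
  (Y=0, U=0, Z=1, W=1, X=1) weight 1/63
  (Y=0, U=2, Z=0, W=0, X=2) weight 1/56
  (Y=0, U=2, Z=0, W=1, X=2) weight 1/56
  (Y=0, U=2, Z=1, W=0, X=2) weight 1/42
  (Y=0, U=2, Z=1, W=1, X=2) weight 1/42
  … 16 more
Group by X:
  weight(X=1) = 25/144
  weight(X=2) = 5/24
Total weight = 25/144 + 5/24 = 55/144
P(X=1 | obs) = 25/144 / 55/144 = 5/11
P(X=2 | obs) = 5/24 / 55/144 = 6/11

P(X = 2 | obs) = 6/11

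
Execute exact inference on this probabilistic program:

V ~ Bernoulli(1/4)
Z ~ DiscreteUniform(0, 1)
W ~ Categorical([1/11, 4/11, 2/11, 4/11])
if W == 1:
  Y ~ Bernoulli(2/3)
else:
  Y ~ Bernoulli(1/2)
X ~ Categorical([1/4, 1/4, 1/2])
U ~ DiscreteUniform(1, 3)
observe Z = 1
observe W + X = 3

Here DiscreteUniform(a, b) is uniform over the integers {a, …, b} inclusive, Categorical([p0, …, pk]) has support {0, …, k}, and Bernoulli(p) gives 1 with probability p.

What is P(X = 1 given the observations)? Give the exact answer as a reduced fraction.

Enumerate traces; 36 have nonzero weight after conditioning:
  (V=0, Z=1, W=1, Y=0, X=2, U=1) weight 1/132
  (V=0, Z=1, W=1, Y=0, X=2, U=2) weight 1/132
  (V=0, Z=1, W=1, Y=0, X=2, U=3) weight 1/132
  (V=0, Z=1, W=1, Y=1, X=2, U=1) weight 1/66
  (V=0, Z=1, W=1, Y=1, X=2, U=2) weight 1/66
  (V=0, Z=1, W=1, Y=1, X=2, U=3) weight 1/66
  (V=0, Z=1, W=2, Y=0, X=1, U=1) weight 1/352
  (V=0, Z=1, W=2, Y=0, X=1, U=2) weight 1/352
  (V=0, Z=1, W=3, Y=0, X=0, U=1) weight 1/176
  … 27 more
Group by X:
  weight(X=0) = 1/22
  weight(X=1) = 1/44
  weight(X=2) = 1/11
Total weight = 1/22 + 1/44 + 1/11 = 7/44
P(X=0 | obs) = 1/22 / 7/44 = 2/7
P(X=1 | obs) = 1/44 / 7/44 = 1/7
P(X=2 | obs) = 1/11 / 7/44 = 4/7

P(X = 1 | obs) = 1/7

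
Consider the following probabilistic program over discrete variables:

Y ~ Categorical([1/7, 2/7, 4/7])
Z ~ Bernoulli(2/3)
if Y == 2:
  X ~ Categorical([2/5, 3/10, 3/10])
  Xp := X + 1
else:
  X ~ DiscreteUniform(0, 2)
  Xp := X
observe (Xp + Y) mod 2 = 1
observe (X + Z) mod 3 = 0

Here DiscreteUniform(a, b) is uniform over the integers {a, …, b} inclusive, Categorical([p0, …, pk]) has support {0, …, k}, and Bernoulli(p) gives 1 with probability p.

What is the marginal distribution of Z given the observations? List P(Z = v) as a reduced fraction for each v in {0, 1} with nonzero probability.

Enumerate traces; 4 have nonzero weight after conditioning:
  (Y=1, Z=0, X=0) weight 2/63
  (Y=1, Z=1, X=2) weight 4/63
  (Y=2, Z=0, X=0) weight 8/105
  (Y=2, Z=1, X=2) weight 4/35
Group by Z:
  weight(Z=0) = 34/315
  weight(Z=1) = 8/45
Total weight = 34/315 + 8/45 = 2/7
P(Z=0 | obs) = 34/315 / 2/7 = 17/45
P(Z=1 | obs) = 8/45 / 2/7 = 28/45

P(Z=0) = 17/45, P(Z=1) = 28/45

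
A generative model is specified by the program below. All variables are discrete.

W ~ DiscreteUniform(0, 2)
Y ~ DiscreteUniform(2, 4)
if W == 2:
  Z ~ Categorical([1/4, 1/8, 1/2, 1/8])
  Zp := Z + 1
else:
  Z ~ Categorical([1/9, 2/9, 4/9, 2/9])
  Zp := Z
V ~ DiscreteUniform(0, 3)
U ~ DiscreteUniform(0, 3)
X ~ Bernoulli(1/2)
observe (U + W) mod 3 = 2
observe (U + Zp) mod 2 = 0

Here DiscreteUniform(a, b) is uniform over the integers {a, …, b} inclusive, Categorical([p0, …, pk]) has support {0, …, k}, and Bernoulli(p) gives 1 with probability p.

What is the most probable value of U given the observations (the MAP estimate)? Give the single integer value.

argmax_v P(U = v | obs) = 3

Enumerate traces; 192 have nonzero weight after conditioning:
  (W=0, Y=2, Z=0, V=0, U=2, X=0) weight 1/2592
  (W=0, Y=2, Z=0, V=0, U=2, X=1) weight 1/2592
  (W=0, Y=2, Z=0, V=1, U=2, X=0) weight 1/2592
  (W=0, Y=2, Z=0, V=1, U=2, X=1) weight 1/2592
  (W=0, Y=2, Z=0, V=2, U=2, X=0) weight 1/2592
  (W=0, Y=2, Z=0, V=2, U=2, X=1) weight 1/2592
  (W=0, Y=2, Z=0, V=3, U=2, X=0) weight 1/2592
  (W=0, Y=2, Z=0, V=3, U=2, X=1) weight 1/2592
  (W=1, Y=2, Z=1, V=0, U=1, X=0) weight 1/1296
  (W=2, Y=2, Z=0, V=0, U=3, X=0) weight 1/1152
  … 182 more
Group by U:
  weight(U=0) = 1/48
  weight(U=1) = 1/27
  weight(U=2) = 5/108
  weight(U=3) = 1/16
Total weight = 1/48 + 1/27 + 5/108 + 1/16 = 1/6
P(U=0 | obs) = 1/48 / 1/6 = 1/8
P(U=1 | obs) = 1/27 / 1/6 = 2/9
P(U=2 | obs) = 5/108 / 1/6 = 5/18
P(U=3 | obs) = 1/16 / 1/6 = 3/8
argmax = 3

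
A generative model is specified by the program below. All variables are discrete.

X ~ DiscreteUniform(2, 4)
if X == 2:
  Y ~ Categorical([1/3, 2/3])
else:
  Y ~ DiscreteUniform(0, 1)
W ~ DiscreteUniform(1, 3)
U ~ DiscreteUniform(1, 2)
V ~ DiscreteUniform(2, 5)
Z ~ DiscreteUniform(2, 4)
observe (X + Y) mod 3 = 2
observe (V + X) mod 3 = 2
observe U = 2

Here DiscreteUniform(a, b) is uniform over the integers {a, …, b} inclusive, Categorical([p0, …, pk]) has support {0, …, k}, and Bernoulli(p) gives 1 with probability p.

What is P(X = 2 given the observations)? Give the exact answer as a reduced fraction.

Enumerate traces; 18 have nonzero weight after conditioning:
  (X=2, Y=0, W=1, U=2, V=3, Z=2) weight 1/648
  (X=2, Y=0, W=1, U=2, V=3, Z=3) weight 1/648
  (X=2, Y=0, W=1, U=2, V=3, Z=4) weight 1/648
  (X=2, Y=0, W=2, U=2, V=3, Z=2) weight 1/648
  (X=2, Y=0, W=2, U=2, V=3, Z=3) weight 1/648
  (X=2, Y=0, W=2, U=2, V=3, Z=4) weight 1/648
  (X=2, Y=0, W=3, U=2, V=3, Z=2) weight 1/648
  (X=2, Y=0, W=3, U=2, V=3, Z=3) weight 1/648
  (X=4, Y=1, W=1, U=2, V=4, Z=2) weight 1/432
  … 9 more
Group by X:
  weight(X=2) = 1/72
  weight(X=4) = 1/48
Total weight = 1/72 + 1/48 = 5/144
P(X=2 | obs) = 1/72 / 5/144 = 2/5
P(X=4 | obs) = 1/48 / 5/144 = 3/5

P(X = 2 | obs) = 2/5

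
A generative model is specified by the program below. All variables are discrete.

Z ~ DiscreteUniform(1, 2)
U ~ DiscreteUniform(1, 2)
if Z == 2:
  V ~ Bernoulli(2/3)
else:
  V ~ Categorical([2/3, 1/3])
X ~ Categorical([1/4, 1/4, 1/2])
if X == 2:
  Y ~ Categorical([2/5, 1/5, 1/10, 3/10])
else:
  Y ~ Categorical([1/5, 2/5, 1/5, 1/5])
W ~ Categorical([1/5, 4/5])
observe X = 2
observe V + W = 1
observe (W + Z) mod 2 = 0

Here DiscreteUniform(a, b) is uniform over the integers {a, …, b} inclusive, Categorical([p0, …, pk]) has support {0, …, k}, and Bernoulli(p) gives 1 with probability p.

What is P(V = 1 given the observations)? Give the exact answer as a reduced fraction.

P(V = 1 | obs) = 1/5

Enumerate traces; 16 have nonzero weight after conditioning:
  (Z=1, U=1, V=0, X=2, Y=0, W=1) weight 2/75
  (Z=1, U=1, V=0, X=2, Y=1, W=1) weight 1/75
  (Z=1, U=1, V=0, X=2, Y=2, W=1) weight 1/150
  (Z=1, U=1, V=0, X=2, Y=3, W=1) weight 1/50
  (Z=1, U=2, V=0, X=2, Y=0, W=1) weight 2/75
  (Z=1, U=2, V=0, X=2, Y=1, W=1) weight 1/75
  (Z=1, U=2, V=0, X=2, Y=2, W=1) weight 1/150
  (Z=1, U=2, V=0, X=2, Y=3, W=1) weight 1/50
  (Z=2, U=1, V=1, X=2, Y=0, W=0) weight 1/150
  … 7 more
Group by V:
  weight(V=0) = 2/15
  weight(V=1) = 1/30
Total weight = 2/15 + 1/30 = 1/6
P(V=0 | obs) = 2/15 / 1/6 = 4/5
P(V=1 | obs) = 1/30 / 1/6 = 1/5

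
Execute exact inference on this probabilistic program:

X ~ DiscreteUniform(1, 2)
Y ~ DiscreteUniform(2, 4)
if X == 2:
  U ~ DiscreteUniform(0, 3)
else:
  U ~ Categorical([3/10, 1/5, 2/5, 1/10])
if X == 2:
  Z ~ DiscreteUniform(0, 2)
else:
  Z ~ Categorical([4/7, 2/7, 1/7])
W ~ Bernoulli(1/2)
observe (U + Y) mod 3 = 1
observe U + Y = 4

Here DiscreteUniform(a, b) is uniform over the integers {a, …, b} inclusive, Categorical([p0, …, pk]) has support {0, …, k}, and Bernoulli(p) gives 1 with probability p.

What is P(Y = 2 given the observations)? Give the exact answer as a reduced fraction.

Enumerate traces; 36 have nonzero weight after conditioning:
  (X=1, Y=2, U=2, Z=0, W=0) weight 2/105
  (X=1, Y=2, U=2, Z=0, W=1) weight 2/105
  (X=1, Y=2, U=2, Z=1, W=0) weight 1/105
  (X=1, Y=2, U=2, Z=1, W=1) weight 1/105
  (X=1, Y=2, U=2, Z=2, W=0) weight 1/210
  (X=1, Y=2, U=2, Z=2, W=1) weight 1/210
  (X=1, Y=3, U=1, Z=0, W=0) weight 1/105
  (X=1, Y=3, U=1, Z=0, W=1) weight 1/105
  (X=1, Y=4, U=0, Z=0, W=0) weight 1/70
  … 27 more
Group by Y:
  weight(Y=2) = 13/120
  weight(Y=3) = 3/40
  weight(Y=4) = 11/120
Total weight = 13/120 + 3/40 + 11/120 = 11/40
P(Y=2 | obs) = 13/120 / 11/40 = 13/33
P(Y=3 | obs) = 3/40 / 11/40 = 3/11
P(Y=4 | obs) = 11/120 / 11/40 = 1/3

P(Y = 2 | obs) = 13/33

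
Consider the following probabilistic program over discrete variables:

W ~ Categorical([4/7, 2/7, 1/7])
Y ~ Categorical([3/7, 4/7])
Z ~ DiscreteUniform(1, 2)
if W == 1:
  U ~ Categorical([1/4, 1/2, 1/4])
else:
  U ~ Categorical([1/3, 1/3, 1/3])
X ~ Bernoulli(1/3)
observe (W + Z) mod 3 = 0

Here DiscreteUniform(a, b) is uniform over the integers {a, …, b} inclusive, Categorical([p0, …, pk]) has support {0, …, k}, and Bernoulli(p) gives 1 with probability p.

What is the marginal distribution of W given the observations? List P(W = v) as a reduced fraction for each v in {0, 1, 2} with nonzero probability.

Enumerate traces; 24 have nonzero weight after conditioning:
  (W=1, Y=0, Z=2, U=0, X=0) weight 1/98
  (W=1, Y=0, Z=2, U=0, X=1) weight 1/196
  (W=1, Y=0, Z=2, U=1, X=0) weight 1/49
  (W=1, Y=0, Z=2, U=1, X=1) weight 1/98
  (W=1, Y=0, Z=2, U=2, X=0) weight 1/98
  (W=1, Y=0, Z=2, U=2, X=1) weight 1/196
  (W=1, Y=1, Z=2, U=0, X=0) weight 2/147
  (W=1, Y=1, Z=2, U=0, X=1) weight 1/147
  (W=2, Y=0, Z=1, U=0, X=0) weight 1/147
  … 15 more
Group by W:
  weight(W=1) = 1/7
  weight(W=2) = 1/14
Total weight = 1/7 + 1/14 = 3/14
P(W=1 | obs) = 1/7 / 3/14 = 2/3
P(W=2 | obs) = 1/14 / 3/14 = 1/3

P(W=1) = 2/3, P(W=2) = 1/3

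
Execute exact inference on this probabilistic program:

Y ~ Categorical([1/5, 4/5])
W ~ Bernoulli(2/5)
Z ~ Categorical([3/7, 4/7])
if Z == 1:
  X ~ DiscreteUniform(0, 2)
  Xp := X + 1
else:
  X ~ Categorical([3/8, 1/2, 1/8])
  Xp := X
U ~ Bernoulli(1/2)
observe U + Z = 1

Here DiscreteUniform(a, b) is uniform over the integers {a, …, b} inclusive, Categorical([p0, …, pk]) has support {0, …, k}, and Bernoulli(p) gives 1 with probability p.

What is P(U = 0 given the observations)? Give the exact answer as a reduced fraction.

P(U = 0 | obs) = 4/7

Enumerate traces; 24 have nonzero weight after conditioning:
  (Y=0, W=0, Z=0, X=0, U=1) weight 27/2800
  (Y=0, W=0, Z=0, X=1, U=1) weight 9/700
  (Y=0, W=0, Z=0, X=2, U=1) weight 9/2800
  (Y=0, W=0, Z=1, X=0, U=0) weight 2/175
  (Y=0, W=0, Z=1, X=1, U=0) weight 2/175
  (Y=0, W=0, Z=1, X=2, U=0) weight 2/175
  (Y=0, W=1, Z=0, X=0, U=1) weight 9/1400
  (Y=0, W=1, Z=0, X=1, U=1) weight 3/350
  … 16 more
Group by U:
  weight(U=0) = 2/7
  weight(U=1) = 3/14
Total weight = 2/7 + 3/14 = 1/2
P(U=0 | obs) = 2/7 / 1/2 = 4/7
P(U=1 | obs) = 3/14 / 1/2 = 3/7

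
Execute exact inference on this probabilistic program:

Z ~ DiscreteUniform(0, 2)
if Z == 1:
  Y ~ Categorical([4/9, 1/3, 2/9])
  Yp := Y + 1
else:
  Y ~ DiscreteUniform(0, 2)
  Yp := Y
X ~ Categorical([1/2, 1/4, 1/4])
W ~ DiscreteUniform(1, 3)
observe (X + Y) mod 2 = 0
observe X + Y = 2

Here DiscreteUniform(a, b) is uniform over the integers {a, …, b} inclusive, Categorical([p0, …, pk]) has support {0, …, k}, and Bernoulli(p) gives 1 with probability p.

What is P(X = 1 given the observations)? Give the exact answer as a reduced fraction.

Enumerate traces; 27 have nonzero weight after conditioning:
  (Z=0, Y=0, X=2, W=1) weight 1/108
  (Z=0, Y=0, X=2, W=2) weight 1/108
  (Z=0, Y=0, X=2, W=3) weight 1/108
  (Z=0, Y=1, X=1, W=1) weight 1/108
  (Z=0, Y=1, X=1, W=2) weight 1/108
  (Z=0, Y=1, X=1, W=3) weight 1/108
  (Z=0, Y=2, X=0, W=1) weight 1/54
  (Z=0, Y=2, X=0, W=2) weight 1/54
  … 19 more
Group by X:
  weight(X=0) = 4/27
  weight(X=1) = 1/12
  weight(X=2) = 5/54
Total weight = 4/27 + 1/12 + 5/54 = 35/108
P(X=0 | obs) = 4/27 / 35/108 = 16/35
P(X=1 | obs) = 1/12 / 35/108 = 9/35
P(X=2 | obs) = 5/54 / 35/108 = 2/7

P(X = 1 | obs) = 9/35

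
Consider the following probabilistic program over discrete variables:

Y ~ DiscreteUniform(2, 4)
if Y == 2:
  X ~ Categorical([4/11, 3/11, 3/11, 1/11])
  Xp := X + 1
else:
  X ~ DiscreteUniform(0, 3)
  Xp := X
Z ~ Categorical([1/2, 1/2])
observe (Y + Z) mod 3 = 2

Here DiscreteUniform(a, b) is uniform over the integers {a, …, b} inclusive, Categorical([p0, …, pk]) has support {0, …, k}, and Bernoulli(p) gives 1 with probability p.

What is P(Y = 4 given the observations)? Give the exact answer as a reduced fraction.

P(Y = 4 | obs) = 1/2

Enumerate traces; 8 have nonzero weight after conditioning:
  (Y=2, X=0, Z=0) weight 2/33
  (Y=2, X=1, Z=0) weight 1/22
  (Y=2, X=2, Z=0) weight 1/22
  (Y=2, X=3, Z=0) weight 1/66
  (Y=4, X=0, Z=1) weight 1/24
  (Y=4, X=1, Z=1) weight 1/24
  (Y=4, X=2, Z=1) weight 1/24
  (Y=4, X=3, Z=1) weight 1/24
Group by Y:
  weight(Y=2) = 1/6
  weight(Y=4) = 1/6
Total weight = 1/6 + 1/6 = 1/3
P(Y=2 | obs) = 1/6 / 1/3 = 1/2
P(Y=4 | obs) = 1/6 / 1/3 = 1/2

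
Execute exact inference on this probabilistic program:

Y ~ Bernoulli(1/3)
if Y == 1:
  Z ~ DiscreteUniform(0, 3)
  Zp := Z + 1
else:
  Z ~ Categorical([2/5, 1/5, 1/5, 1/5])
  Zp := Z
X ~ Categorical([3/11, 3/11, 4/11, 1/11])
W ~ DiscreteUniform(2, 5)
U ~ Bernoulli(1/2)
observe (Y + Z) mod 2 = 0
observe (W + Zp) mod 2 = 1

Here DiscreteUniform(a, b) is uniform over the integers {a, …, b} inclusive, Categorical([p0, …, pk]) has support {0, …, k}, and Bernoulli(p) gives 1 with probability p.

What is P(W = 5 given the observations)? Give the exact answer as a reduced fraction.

P(W = 5 | obs) = 1/2

Enumerate traces; 64 have nonzero weight after conditioning:
  (Y=0, Z=0, X=0, W=3, U=0) weight 1/110
  (Y=0, Z=0, X=0, W=3, U=1) weight 1/110
  (Y=0, Z=0, X=0, W=5, U=0) weight 1/110
  (Y=0, Z=0, X=0, W=5, U=1) weight 1/110
  (Y=0, Z=0, X=1, W=3, U=0) weight 1/110
  (Y=0, Z=0, X=1, W=3, U=1) weight 1/110
  (Y=0, Z=0, X=1, W=5, U=0) weight 1/110
  (Y=0, Z=0, X=1, W=5, U=1) weight 1/110
  … 56 more
Group by W:
  weight(W=3) = 17/120
  weight(W=5) = 17/120
Total weight = 17/120 + 17/120 = 17/60
P(W=3 | obs) = 17/120 / 17/60 = 1/2
P(W=5 | obs) = 17/120 / 17/60 = 1/2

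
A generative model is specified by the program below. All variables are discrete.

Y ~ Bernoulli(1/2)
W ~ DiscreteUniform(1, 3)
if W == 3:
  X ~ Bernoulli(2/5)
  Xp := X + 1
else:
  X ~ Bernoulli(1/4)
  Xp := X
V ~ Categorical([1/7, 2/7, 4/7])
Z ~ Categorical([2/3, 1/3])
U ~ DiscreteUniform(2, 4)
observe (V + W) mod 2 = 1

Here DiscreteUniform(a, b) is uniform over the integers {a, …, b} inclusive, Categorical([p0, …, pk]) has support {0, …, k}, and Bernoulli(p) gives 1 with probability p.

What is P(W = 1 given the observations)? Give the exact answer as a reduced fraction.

P(W = 1 | obs) = 5/12

Enumerate traces; 120 have nonzero weight after conditioning:
  (Y=0, W=1, X=0, V=0, Z=0, U=2) weight 1/252
  (Y=0, W=1, X=0, V=0, Z=0, U=3) weight 1/252
  (Y=0, W=1, X=0, V=0, Z=0, U=4) weight 1/252
  (Y=0, W=1, X=0, V=0, Z=1, U=2) weight 1/504
  (Y=0, W=1, X=0, V=0, Z=1, U=3) weight 1/504
  (Y=0, W=1, X=0, V=0, Z=1, U=4) weight 1/504
  (Y=0, W=1, X=0, V=2, Z=0, U=2) weight 1/63
  (Y=0, W=1, X=0, V=2, Z=0, U=3) weight 1/63
  (Y=0, W=2, X=0, V=1, Z=0, U=2) weight 1/126
  (Y=0, W=3, X=0, V=0, Z=0, U=2) weight 1/315
  … 110 more
Group by W:
  weight(W=1) = 5/21
  weight(W=2) = 2/21
  weight(W=3) = 5/21
Total weight = 5/21 + 2/21 + 5/21 = 4/7
P(W=1 | obs) = 5/21 / 4/7 = 5/12
P(W=2 | obs) = 2/21 / 4/7 = 1/6
P(W=3 | obs) = 5/21 / 4/7 = 5/12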